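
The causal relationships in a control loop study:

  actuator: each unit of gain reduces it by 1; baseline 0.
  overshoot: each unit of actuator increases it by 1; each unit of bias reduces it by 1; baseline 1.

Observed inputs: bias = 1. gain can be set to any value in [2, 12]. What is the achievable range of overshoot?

Substituting into the overshoot equation gives overshoot = -gain.
Linear in gain, so extremes are at the endpoints: gain = 2 gives overshoot = -2; gain = 12 gives overshoot = -12.

-12 to -2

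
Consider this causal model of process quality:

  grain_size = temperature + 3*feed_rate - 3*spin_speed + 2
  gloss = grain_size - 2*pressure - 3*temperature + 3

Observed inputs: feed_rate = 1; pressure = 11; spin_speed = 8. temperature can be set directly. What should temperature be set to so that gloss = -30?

Substituting into the grain_size equation gives grain_size = temperature - 19.
So gloss = -2*temperature - 38.
Solve -2*temperature - 38 = -30: temperature = (-30 + 38) / -2 = -4.

temperature = -4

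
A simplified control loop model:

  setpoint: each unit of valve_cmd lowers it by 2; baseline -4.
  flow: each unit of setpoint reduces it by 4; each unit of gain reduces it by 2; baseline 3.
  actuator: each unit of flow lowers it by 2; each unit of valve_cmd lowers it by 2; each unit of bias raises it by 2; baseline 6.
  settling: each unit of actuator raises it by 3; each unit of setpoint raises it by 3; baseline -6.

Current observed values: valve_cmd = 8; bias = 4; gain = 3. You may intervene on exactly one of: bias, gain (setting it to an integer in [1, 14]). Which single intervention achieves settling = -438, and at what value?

set gain = 11

Intervening on bias: settling = 6*bias - 558. Reaching -438 requires bias = 20, outside [1, 14].
Intervening on gain: with other inputs at their observed values, settling = 12*gain - 570. Solving for -438 gives gain = 11, within [1, 14].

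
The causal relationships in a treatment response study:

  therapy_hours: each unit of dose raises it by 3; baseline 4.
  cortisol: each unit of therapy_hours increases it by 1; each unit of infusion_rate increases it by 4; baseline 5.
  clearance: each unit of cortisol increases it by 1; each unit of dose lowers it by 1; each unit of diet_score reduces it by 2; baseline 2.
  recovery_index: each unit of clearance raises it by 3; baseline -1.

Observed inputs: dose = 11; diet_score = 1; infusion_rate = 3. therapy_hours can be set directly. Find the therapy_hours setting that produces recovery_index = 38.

Intervening on therapy_hours fixes its value directly, overriding its dependence on dose.
Substituting into the cortisol equation gives cortisol = therapy_hours + 17.
So clearance = therapy_hours + 6.
This gives recovery_index = 3*therapy_hours + 17.
Solve 3*therapy_hours + 17 = 38: therapy_hours = (38 - 17) / 3 = 7.

therapy_hours = 7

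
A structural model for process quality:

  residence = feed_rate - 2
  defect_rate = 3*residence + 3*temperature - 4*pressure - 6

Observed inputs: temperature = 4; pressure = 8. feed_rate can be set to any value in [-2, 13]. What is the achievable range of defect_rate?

Substituting into the defect_rate equation gives defect_rate = 3*feed_rate - 32.
Linear in feed_rate, so extremes are at the endpoints: feed_rate = -2 gives defect_rate = -38; feed_rate = 13 gives defect_rate = 7.

-38 to 7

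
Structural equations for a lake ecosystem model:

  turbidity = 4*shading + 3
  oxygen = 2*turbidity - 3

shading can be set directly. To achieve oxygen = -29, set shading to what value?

shading = -4

Substituting into the oxygen equation gives oxygen = 8*shading + 3.
Solve 8*shading + 3 = -29: shading = (-29 - 3) / 8 = -4.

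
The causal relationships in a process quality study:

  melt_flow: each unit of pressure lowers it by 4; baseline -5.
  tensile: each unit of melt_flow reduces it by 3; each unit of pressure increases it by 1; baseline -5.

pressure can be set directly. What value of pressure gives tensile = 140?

pressure = 10

Substituting into the tensile equation gives tensile = 13*pressure + 10.
Solve 13*pressure + 10 = 140: pressure = (140 - 10) / 13 = 10.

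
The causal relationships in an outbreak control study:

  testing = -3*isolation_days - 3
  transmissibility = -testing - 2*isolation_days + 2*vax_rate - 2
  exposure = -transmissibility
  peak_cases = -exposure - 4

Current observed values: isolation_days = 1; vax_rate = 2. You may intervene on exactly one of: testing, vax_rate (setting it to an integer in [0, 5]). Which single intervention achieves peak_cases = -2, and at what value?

Intervening on testing: peak_cases = -testing - 4. Reaching -2 requires testing = -2, outside [0, 5].
Intervening on vax_rate: with other inputs at their observed values, peak_cases = 2*vax_rate - 2. Solving for -2 gives vax_rate = 0, within [0, 5].

set vax_rate = 0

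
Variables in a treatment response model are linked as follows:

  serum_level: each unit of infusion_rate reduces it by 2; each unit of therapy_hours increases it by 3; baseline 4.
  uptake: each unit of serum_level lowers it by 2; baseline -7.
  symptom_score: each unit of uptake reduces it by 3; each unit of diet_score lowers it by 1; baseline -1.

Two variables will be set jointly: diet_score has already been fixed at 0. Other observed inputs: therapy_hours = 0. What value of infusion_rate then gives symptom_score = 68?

infusion_rate = -2

With diet_score held at 0:
Substituting into the serum_level equation gives serum_level = -2*infusion_rate + 4.
Substituting into the uptake equation gives uptake = 4*infusion_rate - 15.
Substituting into the symptom_score equation gives symptom_score = -12*infusion_rate + 44.
Solve -12*infusion_rate + 44 = 68: infusion_rate = (68 - 44) / -12 = -2.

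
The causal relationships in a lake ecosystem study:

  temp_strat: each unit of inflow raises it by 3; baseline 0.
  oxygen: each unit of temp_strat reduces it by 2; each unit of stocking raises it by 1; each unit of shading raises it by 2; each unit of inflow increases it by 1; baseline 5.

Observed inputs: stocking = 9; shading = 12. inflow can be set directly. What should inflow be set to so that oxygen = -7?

inflow = 9

Substituting into the oxygen equation gives oxygen = -5*inflow + 38.
Solve -5*inflow + 38 = -7: inflow = (-7 - 38) / -5 = 9.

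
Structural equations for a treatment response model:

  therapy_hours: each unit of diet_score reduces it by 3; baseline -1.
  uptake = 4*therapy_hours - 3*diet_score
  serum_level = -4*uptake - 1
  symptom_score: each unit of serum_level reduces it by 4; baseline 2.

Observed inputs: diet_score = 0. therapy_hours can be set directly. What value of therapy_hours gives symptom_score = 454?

Intervening on therapy_hours fixes its value directly, overriding its dependence on diet_score.
Substituting into the uptake equation gives uptake = 4*therapy_hours.
Substituting into the serum_level equation gives serum_level = -16*therapy_hours - 1.
symptom_score becomes 64*therapy_hours + 6.
Solve 64*therapy_hours + 6 = 454: therapy_hours = (454 - 6) / 64 = 7.

therapy_hours = 7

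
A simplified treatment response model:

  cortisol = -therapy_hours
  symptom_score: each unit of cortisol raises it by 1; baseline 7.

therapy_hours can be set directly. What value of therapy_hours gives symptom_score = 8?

Substituting into the symptom_score equation gives symptom_score = -therapy_hours + 7.
Solve -therapy_hours + 7 = 8: therapy_hours = (8 - 7) / -1 = -1.

therapy_hours = -1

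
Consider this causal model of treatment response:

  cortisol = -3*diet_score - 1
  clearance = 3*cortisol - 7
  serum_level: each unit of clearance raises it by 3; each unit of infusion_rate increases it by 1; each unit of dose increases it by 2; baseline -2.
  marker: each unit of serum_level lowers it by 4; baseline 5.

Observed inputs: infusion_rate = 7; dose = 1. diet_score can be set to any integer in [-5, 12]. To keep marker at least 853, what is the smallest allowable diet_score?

Substituting into the clearance equation gives clearance = -9*diet_score - 10.
So serum_level = -27*diet_score - 23.
marker becomes 108*diet_score + 97.
Require 108*diet_score + 97 ≥ 853, so diet_score ≥ 7.
The smallest integer in [-5, 12] satisfying this is 7.

diet_score = 7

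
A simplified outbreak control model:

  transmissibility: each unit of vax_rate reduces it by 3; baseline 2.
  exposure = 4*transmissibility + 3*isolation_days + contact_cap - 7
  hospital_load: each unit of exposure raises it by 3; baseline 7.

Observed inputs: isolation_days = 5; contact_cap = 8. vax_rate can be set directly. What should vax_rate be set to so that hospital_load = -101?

vax_rate = 5

Substituting into the exposure equation gives exposure = -12*vax_rate + 24.
Substituting into the hospital_load equation gives hospital_load = -36*vax_rate + 79.
Solve -36*vax_rate + 79 = -101: vax_rate = (-101 - 79) / -36 = 5.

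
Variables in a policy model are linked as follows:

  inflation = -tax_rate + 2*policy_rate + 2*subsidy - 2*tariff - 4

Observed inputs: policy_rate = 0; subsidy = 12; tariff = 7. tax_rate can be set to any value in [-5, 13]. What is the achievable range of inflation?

Substituting into the inflation equation gives inflation = -tax_rate + 6.
Linear in tax_rate, so extremes are at the endpoints: tax_rate = -5 gives inflation = 11; tax_rate = 13 gives inflation = -7.

-7 to 11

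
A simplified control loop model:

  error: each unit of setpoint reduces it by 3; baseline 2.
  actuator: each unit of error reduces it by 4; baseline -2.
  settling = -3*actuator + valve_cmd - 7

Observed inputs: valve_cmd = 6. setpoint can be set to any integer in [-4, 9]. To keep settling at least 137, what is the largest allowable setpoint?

setpoint = -3

Substituting into the actuator equation gives actuator = 12*setpoint - 10.
So settling = -36*setpoint + 29.
Require -36*setpoint + 29 ≥ 137, so setpoint ≤ -3.
The largest integer in [-4, 9] satisfying this is -3.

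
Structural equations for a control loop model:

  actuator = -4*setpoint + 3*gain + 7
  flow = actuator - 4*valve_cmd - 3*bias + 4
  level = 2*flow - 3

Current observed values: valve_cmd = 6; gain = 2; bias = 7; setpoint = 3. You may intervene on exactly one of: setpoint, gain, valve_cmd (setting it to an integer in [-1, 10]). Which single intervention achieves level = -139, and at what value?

set setpoint = 10

Intervening on setpoint: with other inputs at their observed values, level = -8*setpoint - 59. Solving for -139 gives setpoint = 10, within [-1, 10].
Intervening on gain: level = 6*gain - 95. Reaching -139 requires gain = -22/3, not an integer.
Intervening on valve_cmd: level = -8*valve_cmd - 35. Reaching -139 requires valve_cmd = 13, outside [-1, 10].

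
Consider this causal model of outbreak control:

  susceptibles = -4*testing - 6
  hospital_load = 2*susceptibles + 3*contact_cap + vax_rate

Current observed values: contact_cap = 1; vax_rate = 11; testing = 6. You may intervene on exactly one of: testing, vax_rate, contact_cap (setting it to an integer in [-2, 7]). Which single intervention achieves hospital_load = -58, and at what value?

Intervening on testing: hospital_load = -8*testing + 2. Reaching -58 requires testing = 15/2, not an integer.
Intervening on vax_rate: with other inputs at their observed values, hospital_load = vax_rate - 57. Solving for -58 gives vax_rate = -1, within [-2, 7].
Intervening on contact_cap: hospital_load = 3*contact_cap - 49. Reaching -58 requires contact_cap = -3, outside [-2, 7].

set vax_rate = -1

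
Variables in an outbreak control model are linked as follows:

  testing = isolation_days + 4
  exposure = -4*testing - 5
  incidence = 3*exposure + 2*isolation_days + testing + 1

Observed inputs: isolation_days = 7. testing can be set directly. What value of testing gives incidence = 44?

Intervening on testing fixes its value directly, overriding its dependence on isolation_days.
Substituting into the incidence equation gives incidence = -11*testing.
Solve -11*testing = 44: testing = 44 / -11 = -4.

testing = -4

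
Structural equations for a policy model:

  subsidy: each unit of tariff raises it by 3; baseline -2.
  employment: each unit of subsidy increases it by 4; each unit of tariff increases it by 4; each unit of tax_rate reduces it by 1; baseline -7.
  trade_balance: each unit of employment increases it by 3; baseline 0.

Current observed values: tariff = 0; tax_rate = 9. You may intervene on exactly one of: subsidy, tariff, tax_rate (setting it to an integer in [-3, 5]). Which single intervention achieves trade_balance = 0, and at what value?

set subsidy = 4

Intervening on subsidy: with other inputs at their observed values, trade_balance = 12*subsidy - 48. Solving for 0 gives subsidy = 4, within [-3, 5].
Intervening on tariff: trade_balance = 48*tariff - 72. Reaching 0 requires tariff = 3/2, not an integer.
Intervening on tax_rate: trade_balance = -3*tax_rate - 45. Reaching 0 requires tax_rate = -15, outside [-3, 5].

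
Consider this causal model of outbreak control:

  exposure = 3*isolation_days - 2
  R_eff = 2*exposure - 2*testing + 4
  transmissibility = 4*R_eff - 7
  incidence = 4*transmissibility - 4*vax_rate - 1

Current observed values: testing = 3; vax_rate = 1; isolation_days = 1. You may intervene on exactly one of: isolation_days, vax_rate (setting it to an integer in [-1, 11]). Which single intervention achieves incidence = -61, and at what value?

Intervening on isolation_days: incidence = 96*isolation_days - 129. Reaching -61 requires isolation_days = 17/24, not an integer.
Intervening on vax_rate: with other inputs at their observed values, incidence = -4*vax_rate - 29. Solving for -61 gives vax_rate = 8, within [-1, 11].

set vax_rate = 8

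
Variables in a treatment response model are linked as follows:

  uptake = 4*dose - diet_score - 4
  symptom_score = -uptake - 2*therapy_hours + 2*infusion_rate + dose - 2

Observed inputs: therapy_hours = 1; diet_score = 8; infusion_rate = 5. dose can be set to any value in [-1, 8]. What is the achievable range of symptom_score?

-6 to 21

Substituting into the uptake equation gives uptake = 4*dose - 12.
Substituting into the symptom_score equation gives symptom_score = -3*dose + 18.
Linear in dose, so extremes are at the endpoints: dose = -1 gives symptom_score = 21; dose = 8 gives symptom_score = -6.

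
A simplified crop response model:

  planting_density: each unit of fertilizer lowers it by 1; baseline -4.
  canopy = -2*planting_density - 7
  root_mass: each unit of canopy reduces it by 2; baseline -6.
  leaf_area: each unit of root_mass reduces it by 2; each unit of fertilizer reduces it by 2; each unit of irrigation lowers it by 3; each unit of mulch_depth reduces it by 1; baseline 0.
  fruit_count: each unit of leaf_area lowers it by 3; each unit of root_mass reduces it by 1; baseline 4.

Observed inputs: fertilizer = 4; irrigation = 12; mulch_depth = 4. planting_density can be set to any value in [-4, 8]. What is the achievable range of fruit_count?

Intervening on planting_density fixes its value directly, overriding its dependence on fertilizer.
Substituting into the root_mass equation gives root_mass = 4*planting_density + 8.
Substituting into the leaf_area equation gives leaf_area = -8*planting_density - 64.
Substituting into the fruit_count equation gives fruit_count = 20*planting_density + 188.
Linear in planting_density, so extremes are at the endpoints: planting_density = -4 gives fruit_count = 108; planting_density = 8 gives fruit_count = 348.

108 to 348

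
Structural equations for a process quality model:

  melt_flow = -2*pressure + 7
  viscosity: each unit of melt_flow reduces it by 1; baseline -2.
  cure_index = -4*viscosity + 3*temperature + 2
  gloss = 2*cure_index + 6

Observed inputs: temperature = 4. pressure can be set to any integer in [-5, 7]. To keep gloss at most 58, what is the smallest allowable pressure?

pressure = 3

Substituting into the viscosity equation gives viscosity = 2*pressure - 9.
cure_index becomes -8*pressure + 50.
So gloss = -16*pressure + 106.
Require -16*pressure + 106 ≤ 58, so pressure ≥ 3.
The smallest integer in [-5, 7] satisfying this is 3.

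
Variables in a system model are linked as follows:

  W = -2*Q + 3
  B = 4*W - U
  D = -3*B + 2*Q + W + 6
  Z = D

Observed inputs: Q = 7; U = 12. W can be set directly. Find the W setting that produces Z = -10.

W = 6

Intervening on W fixes its value directly, overriding its dependence on Q.
Substituting into the B equation gives B = 4*W - 12.
Substituting into the D equation gives D = -11*W + 56.
This gives Z = -11*W + 56.
Solve -11*W + 56 = -10: W = (-10 - 56) / -11 = 6.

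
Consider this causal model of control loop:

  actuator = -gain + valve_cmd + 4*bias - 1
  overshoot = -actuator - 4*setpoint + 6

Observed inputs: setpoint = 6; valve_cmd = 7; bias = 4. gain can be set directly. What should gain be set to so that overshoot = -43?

Substituting into the actuator equation gives actuator = -gain + 22.
Substituting into the overshoot equation gives overshoot = gain - 40.
Solve gain - 40 = -43: gain = (-43 + 40) / 1 = -3.

gain = -3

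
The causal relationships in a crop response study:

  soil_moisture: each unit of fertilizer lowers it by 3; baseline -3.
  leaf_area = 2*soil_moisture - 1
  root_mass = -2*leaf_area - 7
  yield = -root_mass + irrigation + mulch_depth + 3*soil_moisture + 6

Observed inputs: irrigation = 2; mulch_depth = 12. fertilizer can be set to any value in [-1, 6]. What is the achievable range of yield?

-122 to 25

Substituting into the leaf_area equation gives leaf_area = -6*fertilizer - 7.
Substituting into the root_mass equation gives root_mass = 12*fertilizer + 7.
Substituting into the yield equation gives yield = -21*fertilizer + 4.
Linear in fertilizer, so extremes are at the endpoints: fertilizer = -1 gives yield = 25; fertilizer = 6 gives yield = -122.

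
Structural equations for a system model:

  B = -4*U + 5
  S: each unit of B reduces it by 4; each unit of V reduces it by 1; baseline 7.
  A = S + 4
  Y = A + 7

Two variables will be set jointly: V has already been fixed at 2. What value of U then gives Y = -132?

With V held at 2:
Substituting into the S equation gives S = 16*U - 15.
A becomes 16*U - 11.
So Y = 16*U - 4.
Solve 16*U - 4 = -132: U = (-132 + 4) / 16 = -8.

U = -8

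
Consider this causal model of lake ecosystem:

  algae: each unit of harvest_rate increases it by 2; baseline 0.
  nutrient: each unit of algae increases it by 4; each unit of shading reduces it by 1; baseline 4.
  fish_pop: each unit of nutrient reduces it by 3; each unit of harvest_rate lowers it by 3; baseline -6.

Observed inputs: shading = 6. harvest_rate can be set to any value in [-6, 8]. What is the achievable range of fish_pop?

-216 to 162

Substituting into the nutrient equation gives nutrient = 8*harvest_rate - 2.
fish_pop becomes -27*harvest_rate.
Linear in harvest_rate, so extremes are at the endpoints: harvest_rate = -6 gives fish_pop = 162; harvest_rate = 8 gives fish_pop = -216.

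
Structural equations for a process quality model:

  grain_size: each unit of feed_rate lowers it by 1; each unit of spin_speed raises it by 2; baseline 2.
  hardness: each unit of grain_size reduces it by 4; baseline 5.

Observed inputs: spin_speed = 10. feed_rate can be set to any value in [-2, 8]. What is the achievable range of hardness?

-91 to -51

Substituting into the grain_size equation gives grain_size = -feed_rate + 22.
So hardness = 4*feed_rate - 83.
Linear in feed_rate, so extremes are at the endpoints: feed_rate = -2 gives hardness = -91; feed_rate = 8 gives hardness = -51.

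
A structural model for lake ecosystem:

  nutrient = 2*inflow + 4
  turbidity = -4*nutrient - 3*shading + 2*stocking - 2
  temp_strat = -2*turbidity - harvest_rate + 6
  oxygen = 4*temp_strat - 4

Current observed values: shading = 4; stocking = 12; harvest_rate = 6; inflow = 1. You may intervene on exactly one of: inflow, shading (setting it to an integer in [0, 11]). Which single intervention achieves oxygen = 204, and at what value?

set shading = 8

Intervening on inflow: oxygen = 64*inflow + 44. Reaching 204 requires inflow = 5/2, not an integer.
Intervening on shading: with other inputs at their observed values, oxygen = 24*shading + 12. Solving for 204 gives shading = 8, within [0, 11].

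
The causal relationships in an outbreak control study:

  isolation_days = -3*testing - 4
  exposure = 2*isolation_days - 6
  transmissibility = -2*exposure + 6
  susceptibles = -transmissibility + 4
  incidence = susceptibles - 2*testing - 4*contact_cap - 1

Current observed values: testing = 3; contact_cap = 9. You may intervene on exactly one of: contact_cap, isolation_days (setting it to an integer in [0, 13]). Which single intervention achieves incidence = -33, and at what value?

set isolation_days = 6

Intervening on contact_cap: incidence = -4*contact_cap - 73. Reaching -33 requires contact_cap = -10, outside [0, 13].
Intervening on isolation_days: with other inputs at their observed values, incidence = 4*isolation_days - 57. Solving for -33 gives isolation_days = 6, within [0, 13].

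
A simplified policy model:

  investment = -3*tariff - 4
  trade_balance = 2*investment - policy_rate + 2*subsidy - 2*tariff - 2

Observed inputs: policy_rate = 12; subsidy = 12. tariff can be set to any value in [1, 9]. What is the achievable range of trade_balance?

Substituting into the trade_balance equation gives trade_balance = -8*tariff + 2.
Linear in tariff, so extremes are at the endpoints: tariff = 1 gives trade_balance = -6; tariff = 9 gives trade_balance = -70.

-70 to -6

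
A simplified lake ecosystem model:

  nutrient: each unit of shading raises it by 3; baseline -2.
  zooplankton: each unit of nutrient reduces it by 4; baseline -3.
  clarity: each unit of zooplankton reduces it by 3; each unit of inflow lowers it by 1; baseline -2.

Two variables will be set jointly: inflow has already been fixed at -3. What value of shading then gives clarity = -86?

With inflow held at -3:
Substituting into the zooplankton equation gives zooplankton = -12*shading + 5.
clarity becomes 36*shading - 14.
Solve 36*shading - 14 = -86: shading = (-86 + 14) / 36 = -2.

shading = -2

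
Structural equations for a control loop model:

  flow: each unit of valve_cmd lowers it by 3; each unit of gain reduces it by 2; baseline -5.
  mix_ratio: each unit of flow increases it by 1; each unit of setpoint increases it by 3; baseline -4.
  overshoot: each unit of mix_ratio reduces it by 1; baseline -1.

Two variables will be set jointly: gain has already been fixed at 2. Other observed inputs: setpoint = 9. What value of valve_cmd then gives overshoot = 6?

With gain held at 2:
Substituting into the flow equation gives flow = -3*valve_cmd - 9.
Substituting into the mix_ratio equation gives mix_ratio = -3*valve_cmd + 14.
Substituting into the overshoot equation gives overshoot = 3*valve_cmd - 15.
Solve 3*valve_cmd - 15 = 6: valve_cmd = (6 + 15) / 3 = 7.

valve_cmd = 7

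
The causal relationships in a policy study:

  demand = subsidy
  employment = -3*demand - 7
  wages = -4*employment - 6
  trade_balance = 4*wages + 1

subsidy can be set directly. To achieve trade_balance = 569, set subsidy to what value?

subsidy = 10

Substituting into the employment equation gives employment = -3*subsidy - 7.
Substituting into the wages equation gives wages = 12*subsidy + 22.
trade_balance becomes 48*subsidy + 89.
Solve 48*subsidy + 89 = 569: subsidy = (569 - 89) / 48 = 10.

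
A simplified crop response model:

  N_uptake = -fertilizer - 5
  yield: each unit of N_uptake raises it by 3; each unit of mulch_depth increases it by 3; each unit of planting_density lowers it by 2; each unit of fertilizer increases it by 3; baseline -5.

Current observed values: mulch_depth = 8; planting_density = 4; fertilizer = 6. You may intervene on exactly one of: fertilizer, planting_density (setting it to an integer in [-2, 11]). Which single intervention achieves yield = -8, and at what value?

set planting_density = 6

Intervening on fertilizer: the paths from fertilizer to yield cancel (net effect zero), leaving yield = -4; -8 is unreachable this way.
Intervening on planting_density: with other inputs at their observed values, yield = -2*planting_density + 4. Solving for -8 gives planting_density = 6, within [-2, 11].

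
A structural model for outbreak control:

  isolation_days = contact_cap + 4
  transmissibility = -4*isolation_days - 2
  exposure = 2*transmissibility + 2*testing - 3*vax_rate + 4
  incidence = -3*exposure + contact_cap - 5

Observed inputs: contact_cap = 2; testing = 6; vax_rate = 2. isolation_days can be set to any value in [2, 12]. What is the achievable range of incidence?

Intervening on isolation_days fixes its value directly, overriding its dependence on contact_cap.
Substituting into the exposure equation gives exposure = -8*isolation_days + 6.
So incidence = 24*isolation_days - 21.
Linear in isolation_days, so extremes are at the endpoints: isolation_days = 2 gives incidence = 27; isolation_days = 12 gives incidence = 267.

27 to 267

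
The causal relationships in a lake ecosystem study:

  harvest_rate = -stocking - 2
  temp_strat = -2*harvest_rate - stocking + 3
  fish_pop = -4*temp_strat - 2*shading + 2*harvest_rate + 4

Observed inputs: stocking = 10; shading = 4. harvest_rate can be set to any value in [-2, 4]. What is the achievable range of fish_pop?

Intervening on harvest_rate fixes its value directly, overriding its dependence on stocking.
Substituting into the temp_strat equation gives temp_strat = -2*harvest_rate - 7.
So fish_pop = 10*harvest_rate + 24.
Linear in harvest_rate, so extremes are at the endpoints: harvest_rate = -2 gives fish_pop = 4; harvest_rate = 4 gives fish_pop = 64.

4 to 64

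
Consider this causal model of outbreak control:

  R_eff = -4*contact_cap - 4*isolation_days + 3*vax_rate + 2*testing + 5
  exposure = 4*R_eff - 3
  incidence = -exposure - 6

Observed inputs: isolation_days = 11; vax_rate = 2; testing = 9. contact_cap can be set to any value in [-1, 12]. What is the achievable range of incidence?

Substituting into the R_eff equation gives R_eff = -4*contact_cap - 15.
This gives exposure = -16*contact_cap - 63.
So incidence = 16*contact_cap + 57.
Linear in contact_cap, so extremes are at the endpoints: contact_cap = -1 gives incidence = 41; contact_cap = 12 gives incidence = 249.

41 to 249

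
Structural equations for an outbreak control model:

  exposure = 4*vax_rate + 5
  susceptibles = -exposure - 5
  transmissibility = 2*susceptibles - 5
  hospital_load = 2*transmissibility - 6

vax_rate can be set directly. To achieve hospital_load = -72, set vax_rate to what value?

Substituting into the susceptibles equation gives susceptibles = -4*vax_rate - 10.
So transmissibility = -8*vax_rate - 25.
Substituting into the hospital_load equation gives hospital_load = -16*vax_rate - 56.
Solve -16*vax_rate - 56 = -72: vax_rate = (-72 + 56) / -16 = 1.

vax_rate = 1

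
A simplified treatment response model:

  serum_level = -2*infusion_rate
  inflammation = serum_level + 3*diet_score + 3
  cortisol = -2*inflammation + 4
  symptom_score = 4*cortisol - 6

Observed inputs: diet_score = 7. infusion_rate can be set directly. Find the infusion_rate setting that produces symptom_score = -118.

Substituting into the inflammation equation gives inflammation = -2*infusion_rate + 24.
Substituting into the cortisol equation gives cortisol = 4*infusion_rate - 44.
symptom_score becomes 16*infusion_rate - 182.
Solve 16*infusion_rate - 182 = -118: infusion_rate = (-118 + 182) / 16 = 4.

infusion_rate = 4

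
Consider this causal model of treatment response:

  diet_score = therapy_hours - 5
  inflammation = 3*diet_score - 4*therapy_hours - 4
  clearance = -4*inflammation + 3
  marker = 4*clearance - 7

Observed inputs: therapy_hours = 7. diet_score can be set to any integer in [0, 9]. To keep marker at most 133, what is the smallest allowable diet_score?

diet_score = 8

Intervening on diet_score fixes its value directly, overriding its dependence on therapy_hours.
Substituting into the inflammation equation gives inflammation = 3*diet_score - 32.
Substituting into the clearance equation gives clearance = -12*diet_score + 131.
Substituting into the marker equation gives marker = -48*diet_score + 517.
Require -48*diet_score + 517 ≤ 133, so diet_score ≥ 8.
The smallest integer in [0, 9] satisfying this is 8.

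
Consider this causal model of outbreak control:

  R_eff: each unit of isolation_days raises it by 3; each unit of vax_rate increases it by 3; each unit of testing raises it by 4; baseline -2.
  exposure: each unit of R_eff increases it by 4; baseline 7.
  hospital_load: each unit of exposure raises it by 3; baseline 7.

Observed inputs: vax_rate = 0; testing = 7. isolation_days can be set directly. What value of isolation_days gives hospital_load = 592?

Substituting into the R_eff equation gives R_eff = 3*isolation_days + 26.
Substituting into the exposure equation gives exposure = 12*isolation_days + 111.
Substituting into the hospital_load equation gives hospital_load = 36*isolation_days + 340.
Solve 36*isolation_days + 340 = 592: isolation_days = (592 - 340) / 36 = 7.

isolation_days = 7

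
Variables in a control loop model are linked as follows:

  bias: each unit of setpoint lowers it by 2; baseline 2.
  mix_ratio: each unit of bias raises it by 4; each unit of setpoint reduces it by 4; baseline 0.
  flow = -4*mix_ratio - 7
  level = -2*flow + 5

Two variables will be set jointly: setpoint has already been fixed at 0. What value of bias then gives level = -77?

With setpoint held at 0:
Intervening on bias fixes its value directly, overriding its dependence on setpoint.
Substituting into the mix_ratio equation gives mix_ratio = 4*bias.
This gives flow = -16*bias - 7.
This gives level = 32*bias + 19.
Solve 32*bias + 19 = -77: bias = (-77 - 19) / 32 = -3.

bias = -3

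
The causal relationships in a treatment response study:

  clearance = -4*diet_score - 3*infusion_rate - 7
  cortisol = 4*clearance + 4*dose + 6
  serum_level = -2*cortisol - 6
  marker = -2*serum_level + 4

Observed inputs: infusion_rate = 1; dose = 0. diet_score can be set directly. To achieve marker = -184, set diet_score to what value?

Substituting into the clearance equation gives clearance = -4*diet_score - 10.
Substituting into the cortisol equation gives cortisol = -16*diet_score - 34.
Substituting into the serum_level equation gives serum_level = 32*diet_score + 62.
Substituting into the marker equation gives marker = -64*diet_score - 120.
Solve -64*diet_score - 120 = -184: diet_score = (-184 + 120) / -64 = 1.

diet_score = 1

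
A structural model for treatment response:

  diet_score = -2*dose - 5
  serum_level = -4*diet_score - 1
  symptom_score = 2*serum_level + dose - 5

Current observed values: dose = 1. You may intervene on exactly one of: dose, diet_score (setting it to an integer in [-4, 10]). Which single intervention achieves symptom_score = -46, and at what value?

Intervening on dose: symptom_score = 17*dose + 33. Reaching -46 requires dose = -79/17, not an integer.
Intervening on diet_score: with other inputs at their observed values, symptom_score = -8*diet_score - 6. Solving for -46 gives diet_score = 5, within [-4, 10].

set diet_score = 5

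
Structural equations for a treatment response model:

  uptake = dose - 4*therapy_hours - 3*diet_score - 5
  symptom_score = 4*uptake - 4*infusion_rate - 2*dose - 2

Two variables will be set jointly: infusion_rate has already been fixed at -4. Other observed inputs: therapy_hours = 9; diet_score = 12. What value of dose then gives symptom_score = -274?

dose = 10

With infusion_rate held at -4:
Substituting into the uptake equation gives uptake = dose - 77.
Substituting into the symptom_score equation gives symptom_score = 2*dose - 294.
Solve 2*dose - 294 = -274: dose = (-274 + 294) / 2 = 10.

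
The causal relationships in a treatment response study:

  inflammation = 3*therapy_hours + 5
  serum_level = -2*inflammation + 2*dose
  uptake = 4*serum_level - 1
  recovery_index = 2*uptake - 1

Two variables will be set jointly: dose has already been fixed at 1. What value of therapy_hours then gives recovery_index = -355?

With dose held at 1:
Substituting into the serum_level equation gives serum_level = -6*therapy_hours - 8.
Substituting into the uptake equation gives uptake = -24*therapy_hours - 33.
recovery_index becomes -48*therapy_hours - 67.
Solve -48*therapy_hours - 67 = -355: therapy_hours = (-355 + 67) / -48 = 6.

therapy_hours = 6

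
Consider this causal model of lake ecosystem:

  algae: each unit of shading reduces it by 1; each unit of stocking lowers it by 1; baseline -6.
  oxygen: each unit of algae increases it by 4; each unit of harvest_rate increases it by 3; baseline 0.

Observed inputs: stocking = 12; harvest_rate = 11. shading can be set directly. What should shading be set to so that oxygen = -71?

shading = 8

Substituting into the algae equation gives algae = -shading - 18.
Substituting into the oxygen equation gives oxygen = -4*shading - 39.
Solve -4*shading - 39 = -71: shading = (-71 + 39) / -4 = 8.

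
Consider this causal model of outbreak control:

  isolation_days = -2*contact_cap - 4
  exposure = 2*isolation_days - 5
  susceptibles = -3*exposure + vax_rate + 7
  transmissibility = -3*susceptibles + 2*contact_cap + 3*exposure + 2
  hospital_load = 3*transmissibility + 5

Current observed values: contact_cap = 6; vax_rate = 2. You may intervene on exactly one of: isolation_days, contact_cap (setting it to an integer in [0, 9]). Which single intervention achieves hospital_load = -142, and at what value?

Intervening on isolation_days: with other inputs at their observed values, hospital_load = 72*isolation_days - 214. Solving for -142 gives isolation_days = 1, within [0, 9].
Intervening on contact_cap: hospital_load = -138*contact_cap - 538. Reaching -142 requires contact_cap = -66/23, not an integer.

set isolation_days = 1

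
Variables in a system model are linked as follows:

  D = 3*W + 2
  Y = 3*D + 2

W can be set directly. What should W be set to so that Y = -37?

Substituting into the Y equation gives Y = 9*W + 8.
Solve 9*W + 8 = -37: W = (-37 - 8) / 9 = -5.

W = -5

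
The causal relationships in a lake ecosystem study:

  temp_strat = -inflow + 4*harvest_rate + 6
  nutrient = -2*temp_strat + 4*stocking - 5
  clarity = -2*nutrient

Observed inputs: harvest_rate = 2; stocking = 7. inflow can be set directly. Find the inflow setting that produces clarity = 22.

Substituting into the temp_strat equation gives temp_strat = -inflow + 14.
This gives nutrient = 2*inflow - 5.
This gives clarity = -4*inflow + 10.
Solve -4*inflow + 10 = 22: inflow = (22 - 10) / -4 = -3.

inflow = -3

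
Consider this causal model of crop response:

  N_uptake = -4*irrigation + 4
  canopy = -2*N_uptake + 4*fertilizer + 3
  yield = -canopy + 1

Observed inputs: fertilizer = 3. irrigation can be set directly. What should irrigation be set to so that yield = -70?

irrigation = 8

Substituting into the canopy equation gives canopy = 8*irrigation + 7.
yield becomes -8*irrigation - 6.
Solve -8*irrigation - 6 = -70: irrigation = (-70 + 6) / -8 = 8.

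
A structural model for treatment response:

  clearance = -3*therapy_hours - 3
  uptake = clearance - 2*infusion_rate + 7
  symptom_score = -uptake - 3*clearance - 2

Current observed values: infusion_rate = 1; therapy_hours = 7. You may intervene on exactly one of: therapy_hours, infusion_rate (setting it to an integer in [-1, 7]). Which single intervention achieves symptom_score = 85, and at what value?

Intervening on therapy_hours: symptom_score = 12*therapy_hours + 5. Reaching 85 requires therapy_hours = 20/3, not an integer.
Intervening on infusion_rate: with other inputs at their observed values, symptom_score = 2*infusion_rate + 87. Solving for 85 gives infusion_rate = -1, within [-1, 7].

set infusion_rate = -1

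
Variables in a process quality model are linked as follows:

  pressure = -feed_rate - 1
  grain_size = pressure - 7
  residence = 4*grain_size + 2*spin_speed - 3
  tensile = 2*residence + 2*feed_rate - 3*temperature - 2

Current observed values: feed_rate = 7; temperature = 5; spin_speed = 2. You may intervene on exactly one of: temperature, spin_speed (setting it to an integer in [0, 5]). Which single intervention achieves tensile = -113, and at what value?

Intervening on temperature: tensile = -3*temperature - 106. Reaching -113 requires temperature = 7/3, not an integer.
Intervening on spin_speed: with other inputs at their observed values, tensile = 4*spin_speed - 129. Solving for -113 gives spin_speed = 4, within [0, 5].

set spin_speed = 4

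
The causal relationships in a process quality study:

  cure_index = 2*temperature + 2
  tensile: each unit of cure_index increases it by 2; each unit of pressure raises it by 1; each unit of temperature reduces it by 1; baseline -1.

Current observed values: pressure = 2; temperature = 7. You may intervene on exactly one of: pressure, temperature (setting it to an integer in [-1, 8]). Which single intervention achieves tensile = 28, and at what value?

set pressure = 4

Intervening on pressure: with other inputs at their observed values, tensile = pressure + 24. Solving for 28 gives pressure = 4, within [-1, 8].
Intervening on temperature: tensile = 3*temperature + 5. Reaching 28 requires temperature = 23/3, not an integer.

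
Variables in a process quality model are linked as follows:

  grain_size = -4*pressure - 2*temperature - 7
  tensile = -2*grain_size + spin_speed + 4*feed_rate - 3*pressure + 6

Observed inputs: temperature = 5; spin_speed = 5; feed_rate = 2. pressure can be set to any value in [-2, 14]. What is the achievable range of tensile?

43 to 123

Substituting into the grain_size equation gives grain_size = -4*pressure - 17.
tensile becomes 5*pressure + 53.
Linear in pressure, so extremes are at the endpoints: pressure = -2 gives tensile = 43; pressure = 14 gives tensile = 123.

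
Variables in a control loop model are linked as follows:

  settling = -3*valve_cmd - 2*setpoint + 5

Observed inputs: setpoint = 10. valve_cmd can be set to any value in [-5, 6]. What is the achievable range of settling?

Substituting into the settling equation gives settling = -3*valve_cmd - 15.
Linear in valve_cmd, so extremes are at the endpoints: valve_cmd = -5 gives settling = 0; valve_cmd = 6 gives settling = -33.

-33 to 0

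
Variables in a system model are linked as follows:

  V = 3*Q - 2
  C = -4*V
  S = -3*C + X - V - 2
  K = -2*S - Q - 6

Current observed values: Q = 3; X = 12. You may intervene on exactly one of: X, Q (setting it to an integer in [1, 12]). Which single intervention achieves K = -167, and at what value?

set X = 4

Intervening on X: with other inputs at their observed values, K = -2*X - 159. Solving for -167 gives X = 4, within [1, 12].
Intervening on Q: K = -67*Q + 18. Reaching -167 requires Q = 185/67, not an integer.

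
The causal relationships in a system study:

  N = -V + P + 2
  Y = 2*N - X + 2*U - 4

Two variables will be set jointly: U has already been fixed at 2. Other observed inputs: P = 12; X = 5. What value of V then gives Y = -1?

With U held at 2:
Substituting into the N equation gives N = -V + 14.
Substituting into the Y equation gives Y = -2*V + 23.
Solve -2*V + 23 = -1: V = (-1 - 23) / -2 = 12.

V = 12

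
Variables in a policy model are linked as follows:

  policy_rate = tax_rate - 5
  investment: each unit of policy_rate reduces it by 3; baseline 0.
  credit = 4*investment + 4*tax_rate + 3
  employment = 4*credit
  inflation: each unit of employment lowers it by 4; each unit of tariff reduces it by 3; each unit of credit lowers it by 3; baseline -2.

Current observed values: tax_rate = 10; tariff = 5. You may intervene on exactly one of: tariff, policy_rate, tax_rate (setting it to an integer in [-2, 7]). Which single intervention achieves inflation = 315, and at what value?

set tariff = 2

Intervening on tariff: with other inputs at their observed values, inflation = -3*tariff + 321. Solving for 315 gives tariff = 2, within [-2, 7].
Intervening on policy_rate: inflation = 228*policy_rate - 834. Reaching 315 requires policy_rate = 383/76, not an integer.
Intervening on tax_rate: inflation = 152*tax_rate - 1214. Reaching 315 requires tax_rate = 1529/152, not an integer.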